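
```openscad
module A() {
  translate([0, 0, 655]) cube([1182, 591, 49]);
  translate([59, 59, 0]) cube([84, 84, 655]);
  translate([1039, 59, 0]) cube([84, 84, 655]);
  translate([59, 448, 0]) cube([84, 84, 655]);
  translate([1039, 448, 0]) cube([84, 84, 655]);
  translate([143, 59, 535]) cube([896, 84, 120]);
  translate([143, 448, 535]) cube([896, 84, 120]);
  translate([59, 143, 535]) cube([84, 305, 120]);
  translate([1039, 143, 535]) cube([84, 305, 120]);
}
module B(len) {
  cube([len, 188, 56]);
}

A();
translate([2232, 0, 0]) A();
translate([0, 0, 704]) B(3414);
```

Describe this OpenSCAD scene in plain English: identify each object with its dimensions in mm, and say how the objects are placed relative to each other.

A is a rectangular dining table. The top is 1182×591×49 mm with its upper surface at z = 704 mm. It stands on four 84×84 mm square legs, each inset 59 mm from the nearest pair of top edges, running from the floor to the underside of the top. Four apron rails, 84 mm thick and 120 mm tall, run between adjacent legs with their top edges flush with the underside of the top and their outer faces flush with the legs' outer faces.

B is a rectangular beam 3414 mm long (x), 188 mm deep (y), 56 mm thick (z).

The beam spans the tops of two tables placed 1050 mm apart, resting at z = 704 mm.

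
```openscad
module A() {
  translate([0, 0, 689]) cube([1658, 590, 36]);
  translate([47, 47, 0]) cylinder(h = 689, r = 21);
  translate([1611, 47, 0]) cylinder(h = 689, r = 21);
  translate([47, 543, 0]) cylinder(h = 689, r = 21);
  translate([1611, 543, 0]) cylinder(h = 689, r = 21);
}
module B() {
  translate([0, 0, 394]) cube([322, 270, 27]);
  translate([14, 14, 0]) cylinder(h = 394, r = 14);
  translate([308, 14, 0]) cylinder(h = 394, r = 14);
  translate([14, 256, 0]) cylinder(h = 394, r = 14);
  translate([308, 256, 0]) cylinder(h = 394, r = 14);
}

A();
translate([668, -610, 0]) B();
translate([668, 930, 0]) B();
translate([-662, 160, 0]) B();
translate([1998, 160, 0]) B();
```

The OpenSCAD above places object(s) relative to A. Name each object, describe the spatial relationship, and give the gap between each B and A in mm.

Each stool's nearest face is 340 mm from the table's bounding box.

A is a table. B is a stool. Four stools sit around the table at the −y, +y, −x, +x sides. The gap between each stool and the table is 340 mm.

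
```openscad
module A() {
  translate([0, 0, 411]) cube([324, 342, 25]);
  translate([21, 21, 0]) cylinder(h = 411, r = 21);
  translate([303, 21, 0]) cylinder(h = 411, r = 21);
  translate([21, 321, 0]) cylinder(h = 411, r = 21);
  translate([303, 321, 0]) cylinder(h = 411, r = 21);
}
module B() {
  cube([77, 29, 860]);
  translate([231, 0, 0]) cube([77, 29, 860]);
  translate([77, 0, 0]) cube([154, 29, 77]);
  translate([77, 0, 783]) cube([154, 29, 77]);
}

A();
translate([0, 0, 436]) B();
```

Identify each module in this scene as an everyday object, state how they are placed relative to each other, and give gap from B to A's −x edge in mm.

The picture frame's min-x is at 0; the stool's min-x is 0; gap = 0 mm.

A is a stool. B is a picture frame. The picture frame is on top of the stool. The gap from the picture frame to the stool's −x edge is 0 mm.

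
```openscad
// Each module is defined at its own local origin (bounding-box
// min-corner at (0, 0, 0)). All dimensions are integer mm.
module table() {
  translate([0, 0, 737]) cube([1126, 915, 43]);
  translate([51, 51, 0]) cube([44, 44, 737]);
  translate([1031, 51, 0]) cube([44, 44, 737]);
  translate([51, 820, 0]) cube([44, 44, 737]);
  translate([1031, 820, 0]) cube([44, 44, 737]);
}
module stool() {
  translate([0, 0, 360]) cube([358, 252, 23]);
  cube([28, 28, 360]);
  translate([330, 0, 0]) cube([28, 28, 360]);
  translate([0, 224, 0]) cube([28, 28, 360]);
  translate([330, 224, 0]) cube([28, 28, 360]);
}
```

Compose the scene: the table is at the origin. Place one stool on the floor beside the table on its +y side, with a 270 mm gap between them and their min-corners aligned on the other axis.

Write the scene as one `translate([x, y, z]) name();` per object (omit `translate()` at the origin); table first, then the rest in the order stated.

table();
translate([0, 1185, 0]) stool();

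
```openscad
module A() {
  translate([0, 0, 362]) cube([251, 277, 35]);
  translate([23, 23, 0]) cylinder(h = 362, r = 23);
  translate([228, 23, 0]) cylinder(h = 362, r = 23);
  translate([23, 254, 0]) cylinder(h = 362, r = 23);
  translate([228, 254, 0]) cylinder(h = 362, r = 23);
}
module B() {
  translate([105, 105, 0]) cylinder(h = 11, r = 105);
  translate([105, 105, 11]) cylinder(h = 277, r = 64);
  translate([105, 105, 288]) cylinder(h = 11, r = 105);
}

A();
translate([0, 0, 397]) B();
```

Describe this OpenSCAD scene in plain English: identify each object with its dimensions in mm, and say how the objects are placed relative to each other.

A is a simple wooden stool: a rectangular seat 251 mm (x) by 277 mm (y), 35 mm thick, top face at z = 397 mm, on four round legs, each 46 mm in diameter. The legs rest on z = 0, each leg's axis is inset half a diameter from the nearest pair of seat edges (so the leg's bounding box is flush with the corner).

B is a spool: two coaxial disc flanges of radius 105 mm and thickness 11 mm, joined by a core cylinder of radius 64 mm and height 277 mm. The lower flange rests on z = 0 and the three cylinders share a vertical axis.

The spool is on top of the stool.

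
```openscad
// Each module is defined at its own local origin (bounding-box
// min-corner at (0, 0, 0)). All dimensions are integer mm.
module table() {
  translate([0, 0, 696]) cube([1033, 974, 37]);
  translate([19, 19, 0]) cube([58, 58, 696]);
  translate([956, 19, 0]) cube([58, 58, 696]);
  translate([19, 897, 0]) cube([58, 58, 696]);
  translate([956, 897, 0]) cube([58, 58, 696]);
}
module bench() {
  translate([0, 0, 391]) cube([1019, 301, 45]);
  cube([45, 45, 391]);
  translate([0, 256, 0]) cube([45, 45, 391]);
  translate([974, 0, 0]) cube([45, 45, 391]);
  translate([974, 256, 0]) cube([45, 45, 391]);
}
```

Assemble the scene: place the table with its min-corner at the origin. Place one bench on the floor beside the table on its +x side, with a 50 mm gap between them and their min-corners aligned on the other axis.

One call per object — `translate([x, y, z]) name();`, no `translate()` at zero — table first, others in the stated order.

table();
translate([1083, 0, 0]) bench();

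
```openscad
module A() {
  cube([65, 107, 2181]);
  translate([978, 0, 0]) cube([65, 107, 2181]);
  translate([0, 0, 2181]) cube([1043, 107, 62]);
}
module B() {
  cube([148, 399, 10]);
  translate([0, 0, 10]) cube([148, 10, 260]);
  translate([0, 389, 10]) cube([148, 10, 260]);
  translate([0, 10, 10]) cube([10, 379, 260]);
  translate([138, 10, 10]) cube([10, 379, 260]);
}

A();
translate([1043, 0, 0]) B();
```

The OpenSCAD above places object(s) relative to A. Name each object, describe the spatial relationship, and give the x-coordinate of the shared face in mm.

The door frame's +x face and the open box's −x face are both at x = 1043 mm.

A is a door frame. B is an open box. The open box is against the door frame's +x side, with their −y faces flush. The x-coordinate of the shared face is 1043 mm.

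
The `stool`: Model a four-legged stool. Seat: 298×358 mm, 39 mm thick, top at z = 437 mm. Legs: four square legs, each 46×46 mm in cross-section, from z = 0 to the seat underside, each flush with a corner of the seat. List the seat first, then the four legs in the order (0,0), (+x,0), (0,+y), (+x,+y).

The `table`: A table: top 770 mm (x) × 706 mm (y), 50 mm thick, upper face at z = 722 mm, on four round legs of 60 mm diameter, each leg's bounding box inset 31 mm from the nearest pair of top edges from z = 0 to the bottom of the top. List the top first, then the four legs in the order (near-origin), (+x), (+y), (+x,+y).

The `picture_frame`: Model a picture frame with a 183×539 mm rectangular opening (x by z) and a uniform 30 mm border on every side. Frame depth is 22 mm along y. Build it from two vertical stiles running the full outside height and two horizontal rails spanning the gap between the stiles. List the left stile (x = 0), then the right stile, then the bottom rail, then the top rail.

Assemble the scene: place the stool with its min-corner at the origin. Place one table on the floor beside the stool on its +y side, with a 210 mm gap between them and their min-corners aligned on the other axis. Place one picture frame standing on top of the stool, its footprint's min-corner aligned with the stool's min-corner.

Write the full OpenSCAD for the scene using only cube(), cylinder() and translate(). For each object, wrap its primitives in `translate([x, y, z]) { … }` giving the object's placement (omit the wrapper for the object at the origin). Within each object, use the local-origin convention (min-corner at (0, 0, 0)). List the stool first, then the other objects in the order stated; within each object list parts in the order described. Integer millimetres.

translate([0, 0, 398]) cube([298, 358, 39]);
cube([46, 46, 398]);
translate([252, 0, 0]) cube([46, 46, 398]);
translate([0, 312, 0]) cube([46, 46, 398]);
translate([252, 312, 0]) cube([46, 46, 398]);
translate([0, 568, 0]) {
  translate([0, 0, 672]) cube([770, 706, 50]);
  translate([61, 61, 0]) cylinder(h = 672, r = 30);
  translate([709, 61, 0]) cylinder(h = 672, r = 30);
  translate([61, 645, 0]) cylinder(h = 672, r = 30);
  translate([709, 645, 0]) cylinder(h = 672, r = 30);
}
translate([0, 0, 437]) {
  cube([30, 22, 599]);
  translate([213, 0, 0]) cube([30, 22, 599]);
  translate([30, 0, 0]) cube([183, 22, 30]);
  translate([30, 0, 569]) cube([183, 22, 30]);
}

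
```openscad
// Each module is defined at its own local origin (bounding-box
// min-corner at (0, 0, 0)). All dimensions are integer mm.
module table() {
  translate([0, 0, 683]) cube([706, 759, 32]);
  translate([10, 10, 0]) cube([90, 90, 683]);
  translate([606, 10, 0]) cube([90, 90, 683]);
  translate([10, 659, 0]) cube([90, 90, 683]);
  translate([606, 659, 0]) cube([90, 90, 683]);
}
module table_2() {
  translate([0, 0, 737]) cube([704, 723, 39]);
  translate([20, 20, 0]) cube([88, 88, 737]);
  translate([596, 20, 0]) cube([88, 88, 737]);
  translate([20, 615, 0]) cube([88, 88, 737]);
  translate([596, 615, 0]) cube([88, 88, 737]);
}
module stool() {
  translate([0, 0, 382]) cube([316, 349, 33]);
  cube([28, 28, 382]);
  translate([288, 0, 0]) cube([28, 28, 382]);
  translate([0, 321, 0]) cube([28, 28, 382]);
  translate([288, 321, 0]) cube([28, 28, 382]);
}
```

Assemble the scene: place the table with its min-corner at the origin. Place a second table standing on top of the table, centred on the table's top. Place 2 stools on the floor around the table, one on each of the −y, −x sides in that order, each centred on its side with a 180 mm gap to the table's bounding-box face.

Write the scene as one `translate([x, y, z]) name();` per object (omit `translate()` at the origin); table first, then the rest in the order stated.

table();
translate([1, 18, 715]) table_2();
translate([195, -529, 0]) stool();
translate([-496, 205, 0]) stool();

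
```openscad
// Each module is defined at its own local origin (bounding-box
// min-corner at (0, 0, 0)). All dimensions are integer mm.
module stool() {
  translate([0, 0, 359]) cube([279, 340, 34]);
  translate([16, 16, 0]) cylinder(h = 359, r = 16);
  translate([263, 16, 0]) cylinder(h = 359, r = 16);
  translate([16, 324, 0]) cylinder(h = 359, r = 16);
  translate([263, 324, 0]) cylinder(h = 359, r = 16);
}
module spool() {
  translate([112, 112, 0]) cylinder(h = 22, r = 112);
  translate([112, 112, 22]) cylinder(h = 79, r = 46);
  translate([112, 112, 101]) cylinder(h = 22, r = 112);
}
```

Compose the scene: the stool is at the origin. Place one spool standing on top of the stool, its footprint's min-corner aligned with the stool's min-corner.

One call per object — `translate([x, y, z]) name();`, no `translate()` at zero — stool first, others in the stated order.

stool();
translate([0, 0, 393]) spool();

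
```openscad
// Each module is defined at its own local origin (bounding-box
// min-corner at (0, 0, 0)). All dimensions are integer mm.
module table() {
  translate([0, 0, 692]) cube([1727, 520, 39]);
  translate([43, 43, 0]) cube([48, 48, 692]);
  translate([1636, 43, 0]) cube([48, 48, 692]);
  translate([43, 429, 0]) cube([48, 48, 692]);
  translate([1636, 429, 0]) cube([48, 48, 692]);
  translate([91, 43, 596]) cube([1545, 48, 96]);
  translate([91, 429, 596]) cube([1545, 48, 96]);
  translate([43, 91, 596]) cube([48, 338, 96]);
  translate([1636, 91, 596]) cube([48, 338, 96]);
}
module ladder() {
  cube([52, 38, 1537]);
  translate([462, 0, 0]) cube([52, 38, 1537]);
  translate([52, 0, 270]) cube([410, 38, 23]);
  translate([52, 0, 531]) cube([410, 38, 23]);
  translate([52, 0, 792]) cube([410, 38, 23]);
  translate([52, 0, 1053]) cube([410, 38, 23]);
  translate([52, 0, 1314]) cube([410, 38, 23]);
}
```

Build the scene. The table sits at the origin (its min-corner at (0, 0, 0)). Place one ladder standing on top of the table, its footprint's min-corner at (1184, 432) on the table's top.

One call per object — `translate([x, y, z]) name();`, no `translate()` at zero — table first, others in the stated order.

table();
translate([1184, 432, 731]) ladder();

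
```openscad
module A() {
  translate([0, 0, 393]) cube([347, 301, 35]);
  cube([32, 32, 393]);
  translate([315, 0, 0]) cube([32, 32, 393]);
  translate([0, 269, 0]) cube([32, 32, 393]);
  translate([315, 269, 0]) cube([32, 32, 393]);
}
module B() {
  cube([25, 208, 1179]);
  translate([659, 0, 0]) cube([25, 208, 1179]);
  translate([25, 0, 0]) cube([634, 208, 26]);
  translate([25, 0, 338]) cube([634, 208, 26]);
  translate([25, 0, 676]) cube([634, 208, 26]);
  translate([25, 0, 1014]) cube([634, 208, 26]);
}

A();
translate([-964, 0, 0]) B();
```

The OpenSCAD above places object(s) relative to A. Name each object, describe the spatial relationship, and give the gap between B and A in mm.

The bookshelf's nearest face is 280 mm from the stool's −x face.

A is a stool. B is a bookshelf. The bookshelf is on the floor beside the stool on its −x side. The gap between the bookshelf and the stool is 280 mm.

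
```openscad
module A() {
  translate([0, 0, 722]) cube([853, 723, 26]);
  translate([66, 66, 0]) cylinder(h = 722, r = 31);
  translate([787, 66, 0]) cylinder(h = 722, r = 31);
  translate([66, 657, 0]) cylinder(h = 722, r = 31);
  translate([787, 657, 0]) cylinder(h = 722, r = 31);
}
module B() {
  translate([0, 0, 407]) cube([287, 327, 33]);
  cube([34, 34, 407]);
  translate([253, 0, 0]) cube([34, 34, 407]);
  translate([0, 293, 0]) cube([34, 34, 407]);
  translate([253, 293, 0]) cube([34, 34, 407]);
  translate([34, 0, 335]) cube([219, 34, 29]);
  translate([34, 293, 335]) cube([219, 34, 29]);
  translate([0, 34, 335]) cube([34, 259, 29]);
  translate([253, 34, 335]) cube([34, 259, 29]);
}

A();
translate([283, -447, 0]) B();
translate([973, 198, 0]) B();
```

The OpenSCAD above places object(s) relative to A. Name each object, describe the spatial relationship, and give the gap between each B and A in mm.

Each stool's nearest face is 120 mm from the table's bounding box.

A is a table. B is a stool. Two stools sit around the table at the −y, +x sides. The gap between each stool and the table is 120 mm.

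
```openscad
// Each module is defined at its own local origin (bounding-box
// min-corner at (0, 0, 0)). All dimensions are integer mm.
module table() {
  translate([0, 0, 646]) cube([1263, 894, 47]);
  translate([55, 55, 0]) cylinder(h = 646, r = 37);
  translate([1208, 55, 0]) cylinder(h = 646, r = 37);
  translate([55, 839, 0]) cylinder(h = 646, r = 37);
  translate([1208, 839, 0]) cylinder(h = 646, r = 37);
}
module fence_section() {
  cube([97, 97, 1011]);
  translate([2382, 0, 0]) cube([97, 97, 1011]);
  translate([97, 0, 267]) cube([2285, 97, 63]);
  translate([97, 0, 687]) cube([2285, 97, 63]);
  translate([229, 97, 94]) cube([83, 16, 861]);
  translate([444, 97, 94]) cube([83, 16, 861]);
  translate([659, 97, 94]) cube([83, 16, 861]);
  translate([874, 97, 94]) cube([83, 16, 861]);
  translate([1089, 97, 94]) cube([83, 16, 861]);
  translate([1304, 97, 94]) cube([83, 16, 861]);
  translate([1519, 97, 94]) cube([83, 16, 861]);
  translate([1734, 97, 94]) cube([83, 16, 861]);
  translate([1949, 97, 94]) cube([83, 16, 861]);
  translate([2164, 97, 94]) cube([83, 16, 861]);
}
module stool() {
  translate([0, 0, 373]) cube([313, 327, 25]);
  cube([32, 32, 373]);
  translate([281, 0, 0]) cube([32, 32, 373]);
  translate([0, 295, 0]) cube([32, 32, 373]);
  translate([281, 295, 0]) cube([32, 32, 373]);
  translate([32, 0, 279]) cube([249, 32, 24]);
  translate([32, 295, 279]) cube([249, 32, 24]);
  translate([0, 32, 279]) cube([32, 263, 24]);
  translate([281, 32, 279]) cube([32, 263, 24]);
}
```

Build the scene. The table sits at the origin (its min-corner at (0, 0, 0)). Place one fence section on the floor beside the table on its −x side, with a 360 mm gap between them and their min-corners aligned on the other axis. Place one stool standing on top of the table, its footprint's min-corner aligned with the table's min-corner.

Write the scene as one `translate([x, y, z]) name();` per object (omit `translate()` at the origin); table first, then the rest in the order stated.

table();
translate([-2839, 0, 0]) fence_section();
translate([0, 0, 693]) stool();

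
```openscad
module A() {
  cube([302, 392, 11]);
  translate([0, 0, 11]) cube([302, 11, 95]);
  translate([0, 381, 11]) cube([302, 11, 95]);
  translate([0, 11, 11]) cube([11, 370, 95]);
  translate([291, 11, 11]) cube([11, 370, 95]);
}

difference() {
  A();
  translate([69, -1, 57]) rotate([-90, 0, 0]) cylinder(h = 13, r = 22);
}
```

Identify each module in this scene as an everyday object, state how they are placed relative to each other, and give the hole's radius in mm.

A is an open box. The open box has a circular hole through its front wall. The hole's radius is 22 mm.

The subtracted cylinder has r = 22 mm.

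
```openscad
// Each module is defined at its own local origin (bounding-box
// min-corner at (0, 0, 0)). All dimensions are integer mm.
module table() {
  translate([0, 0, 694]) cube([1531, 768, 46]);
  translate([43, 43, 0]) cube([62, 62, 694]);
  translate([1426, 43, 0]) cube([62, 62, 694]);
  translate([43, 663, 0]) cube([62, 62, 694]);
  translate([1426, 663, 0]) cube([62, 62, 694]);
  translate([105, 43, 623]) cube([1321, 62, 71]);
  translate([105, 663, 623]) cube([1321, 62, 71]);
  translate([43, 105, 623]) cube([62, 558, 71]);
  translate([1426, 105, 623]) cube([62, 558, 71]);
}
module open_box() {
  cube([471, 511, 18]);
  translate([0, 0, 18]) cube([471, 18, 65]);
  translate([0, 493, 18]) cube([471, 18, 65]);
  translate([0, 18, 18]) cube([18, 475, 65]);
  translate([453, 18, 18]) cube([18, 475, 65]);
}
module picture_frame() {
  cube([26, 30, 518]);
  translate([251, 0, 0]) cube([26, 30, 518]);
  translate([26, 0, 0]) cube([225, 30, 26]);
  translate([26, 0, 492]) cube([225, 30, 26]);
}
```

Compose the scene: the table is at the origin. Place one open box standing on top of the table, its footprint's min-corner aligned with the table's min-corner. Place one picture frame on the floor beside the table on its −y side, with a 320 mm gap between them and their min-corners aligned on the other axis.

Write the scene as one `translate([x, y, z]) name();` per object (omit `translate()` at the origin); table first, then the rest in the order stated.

table();
translate([0, 0, 740]) open_box();
translate([0, -350, 0]) picture_frame();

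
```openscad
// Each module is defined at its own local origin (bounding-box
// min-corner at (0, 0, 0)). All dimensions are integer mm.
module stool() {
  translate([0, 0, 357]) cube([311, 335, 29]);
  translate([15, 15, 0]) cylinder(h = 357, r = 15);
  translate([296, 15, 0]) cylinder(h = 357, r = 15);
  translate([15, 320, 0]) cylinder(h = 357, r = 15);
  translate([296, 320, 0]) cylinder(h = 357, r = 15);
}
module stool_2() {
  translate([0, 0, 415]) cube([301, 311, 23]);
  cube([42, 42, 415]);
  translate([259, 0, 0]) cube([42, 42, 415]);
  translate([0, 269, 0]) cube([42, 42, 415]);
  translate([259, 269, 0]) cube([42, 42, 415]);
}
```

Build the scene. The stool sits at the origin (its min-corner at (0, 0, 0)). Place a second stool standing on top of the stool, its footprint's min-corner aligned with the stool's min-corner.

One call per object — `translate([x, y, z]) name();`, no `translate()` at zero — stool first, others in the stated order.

stool();
translate([0, 0, 386]) stool_2();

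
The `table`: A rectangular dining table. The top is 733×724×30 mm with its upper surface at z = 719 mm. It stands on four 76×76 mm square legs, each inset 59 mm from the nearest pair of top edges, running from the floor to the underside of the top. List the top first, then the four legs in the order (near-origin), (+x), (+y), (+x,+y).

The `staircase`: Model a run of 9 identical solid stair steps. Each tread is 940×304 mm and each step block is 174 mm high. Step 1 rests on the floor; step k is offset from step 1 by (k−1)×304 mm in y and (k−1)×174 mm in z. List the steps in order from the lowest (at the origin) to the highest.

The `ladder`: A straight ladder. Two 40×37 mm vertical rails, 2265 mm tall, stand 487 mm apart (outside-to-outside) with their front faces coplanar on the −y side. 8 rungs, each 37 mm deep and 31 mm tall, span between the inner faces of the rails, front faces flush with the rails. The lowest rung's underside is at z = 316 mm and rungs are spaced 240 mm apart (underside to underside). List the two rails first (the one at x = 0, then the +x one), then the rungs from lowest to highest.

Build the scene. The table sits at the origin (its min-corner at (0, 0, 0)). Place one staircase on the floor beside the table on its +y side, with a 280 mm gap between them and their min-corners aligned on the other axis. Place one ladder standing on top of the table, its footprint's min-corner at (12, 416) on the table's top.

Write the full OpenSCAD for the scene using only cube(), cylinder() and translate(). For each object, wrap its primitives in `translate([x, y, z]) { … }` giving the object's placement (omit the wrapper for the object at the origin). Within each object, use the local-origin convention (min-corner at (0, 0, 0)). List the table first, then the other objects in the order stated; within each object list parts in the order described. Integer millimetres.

translate([0, 0, 689]) cube([733, 724, 30]);
translate([59, 59, 0]) cube([76, 76, 689]);
translate([598, 59, 0]) cube([76, 76, 689]);
translate([59, 589, 0]) cube([76, 76, 689]);
translate([598, 589, 0]) cube([76, 76, 689]);
translate([0, 1004, 0]) {
  cube([940, 304, 174]);
  translate([0, 304, 174]) cube([940, 304, 174]);
  translate([0, 608, 348]) cube([940, 304, 174]);
  translate([0, 912, 522]) cube([940, 304, 174]);
  translate([0, 1216, 696]) cube([940, 304, 174]);
  translate([0, 1520, 870]) cube([940, 304, 174]);
  translate([0, 1824, 1044]) cube([940, 304, 174]);
  translate([0, 2128, 1218]) cube([940, 304, 174]);
  translate([0, 2432, 1392]) cube([940, 304, 174]);
}
translate([12, 416, 719]) {
  cube([40, 37, 2265]);
  translate([447, 0, 0]) cube([40, 37, 2265]);
  translate([40, 0, 316]) cube([407, 37, 31]);
  translate([40, 0, 556]) cube([407, 37, 31]);
  translate([40, 0, 796]) cube([407, 37, 31]);
  translate([40, 0, 1036]) cube([407, 37, 31]);
  translate([40, 0, 1276]) cube([407, 37, 31]);
  translate([40, 0, 1516]) cube([407, 37, 31]);
  translate([40, 0, 1756]) cube([407, 37, 31]);
  translate([40, 0, 1996]) cube([407, 37, 31]);
}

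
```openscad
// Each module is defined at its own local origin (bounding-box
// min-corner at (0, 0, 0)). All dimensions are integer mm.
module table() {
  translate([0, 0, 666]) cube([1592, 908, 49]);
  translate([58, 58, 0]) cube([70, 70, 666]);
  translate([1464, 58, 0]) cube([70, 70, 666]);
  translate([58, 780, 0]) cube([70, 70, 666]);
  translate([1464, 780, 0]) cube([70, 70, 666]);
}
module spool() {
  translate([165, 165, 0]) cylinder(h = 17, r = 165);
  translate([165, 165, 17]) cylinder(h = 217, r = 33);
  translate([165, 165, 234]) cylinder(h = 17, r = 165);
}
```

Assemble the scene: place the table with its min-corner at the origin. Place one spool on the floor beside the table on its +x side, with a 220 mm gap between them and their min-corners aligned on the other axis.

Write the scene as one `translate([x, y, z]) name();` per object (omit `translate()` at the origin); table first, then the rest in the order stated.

table();
translate([1812, 0, 0]) spool();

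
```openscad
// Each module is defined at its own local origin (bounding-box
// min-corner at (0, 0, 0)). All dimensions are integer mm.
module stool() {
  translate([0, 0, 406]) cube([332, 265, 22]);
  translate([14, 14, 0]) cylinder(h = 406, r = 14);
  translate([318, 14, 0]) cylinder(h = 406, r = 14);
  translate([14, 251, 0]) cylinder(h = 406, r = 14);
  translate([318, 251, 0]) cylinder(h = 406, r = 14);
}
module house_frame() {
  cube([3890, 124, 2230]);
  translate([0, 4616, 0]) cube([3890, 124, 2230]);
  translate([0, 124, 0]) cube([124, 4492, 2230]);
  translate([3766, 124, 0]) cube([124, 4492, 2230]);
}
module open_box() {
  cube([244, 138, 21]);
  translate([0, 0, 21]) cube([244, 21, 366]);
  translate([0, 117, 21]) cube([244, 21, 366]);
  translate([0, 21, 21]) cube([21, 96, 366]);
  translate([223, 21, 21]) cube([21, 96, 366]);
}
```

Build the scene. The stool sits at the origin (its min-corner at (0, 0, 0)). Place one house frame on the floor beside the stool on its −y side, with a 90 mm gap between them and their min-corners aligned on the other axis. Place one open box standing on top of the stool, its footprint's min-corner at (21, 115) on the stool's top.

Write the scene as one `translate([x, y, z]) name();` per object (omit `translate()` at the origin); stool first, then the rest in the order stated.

stool();
translate([0, -4830, 0]) house_frame();
translate([21, 115, 428]) open_box();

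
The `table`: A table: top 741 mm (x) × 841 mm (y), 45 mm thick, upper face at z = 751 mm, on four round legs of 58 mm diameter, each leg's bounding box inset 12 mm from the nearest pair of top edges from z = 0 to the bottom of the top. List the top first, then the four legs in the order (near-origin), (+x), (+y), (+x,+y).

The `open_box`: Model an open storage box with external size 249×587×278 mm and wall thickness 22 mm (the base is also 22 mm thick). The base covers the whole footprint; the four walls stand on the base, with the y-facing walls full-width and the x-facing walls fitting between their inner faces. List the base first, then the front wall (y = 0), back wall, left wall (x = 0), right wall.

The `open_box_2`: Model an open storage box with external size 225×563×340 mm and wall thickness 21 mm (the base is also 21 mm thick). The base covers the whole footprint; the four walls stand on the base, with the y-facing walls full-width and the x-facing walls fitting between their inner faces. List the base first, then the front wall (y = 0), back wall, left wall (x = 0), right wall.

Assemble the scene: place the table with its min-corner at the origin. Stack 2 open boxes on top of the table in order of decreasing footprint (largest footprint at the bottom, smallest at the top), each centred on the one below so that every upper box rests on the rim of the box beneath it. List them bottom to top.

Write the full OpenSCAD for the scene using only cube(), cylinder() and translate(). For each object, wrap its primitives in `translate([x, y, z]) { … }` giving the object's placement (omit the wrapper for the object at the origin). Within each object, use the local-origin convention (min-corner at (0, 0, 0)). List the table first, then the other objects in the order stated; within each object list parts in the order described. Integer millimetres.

translate([0, 0, 706]) cube([741, 841, 45]);
translate([41, 41, 0]) cylinder(h = 706, r = 29);
translate([700, 41, 0]) cylinder(h = 706, r = 29);
translate([41, 800, 0]) cylinder(h = 706, r = 29);
translate([700, 800, 0]) cylinder(h = 706, r = 29);
translate([246, 127, 751]) {
  cube([249, 587, 22]);
  translate([0, 0, 22]) cube([249, 22, 256]);
  translate([0, 565, 22]) cube([249, 22, 256]);
  translate([0, 22, 22]) cube([22, 543, 256]);
  translate([227, 22, 22]) cube([22, 543, 256]);
}
translate([258, 139, 1029]) {
  cube([225, 563, 21]);
  translate([0, 0, 21]) cube([225, 21, 319]);
  translate([0, 542, 21]) cube([225, 21, 319]);
  translate([0, 21, 21]) cube([21, 521, 319]);
  translate([204, 21, 21]) cube([21, 521, 319]);
}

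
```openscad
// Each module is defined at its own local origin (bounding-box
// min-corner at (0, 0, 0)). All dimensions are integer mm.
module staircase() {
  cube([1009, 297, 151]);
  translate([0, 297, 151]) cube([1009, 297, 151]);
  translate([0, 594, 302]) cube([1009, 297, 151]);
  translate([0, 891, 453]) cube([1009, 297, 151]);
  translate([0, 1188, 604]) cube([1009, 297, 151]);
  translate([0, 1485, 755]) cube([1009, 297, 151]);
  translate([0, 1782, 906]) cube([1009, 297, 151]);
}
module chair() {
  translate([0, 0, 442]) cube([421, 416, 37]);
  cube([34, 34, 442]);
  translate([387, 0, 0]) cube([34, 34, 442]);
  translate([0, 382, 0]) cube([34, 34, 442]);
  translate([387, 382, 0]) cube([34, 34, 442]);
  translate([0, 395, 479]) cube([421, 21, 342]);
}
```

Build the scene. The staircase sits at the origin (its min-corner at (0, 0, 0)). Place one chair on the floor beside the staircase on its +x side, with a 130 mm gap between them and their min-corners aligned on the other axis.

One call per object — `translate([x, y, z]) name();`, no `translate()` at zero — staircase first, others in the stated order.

staircase();
translate([1139, 0, 0]) chair();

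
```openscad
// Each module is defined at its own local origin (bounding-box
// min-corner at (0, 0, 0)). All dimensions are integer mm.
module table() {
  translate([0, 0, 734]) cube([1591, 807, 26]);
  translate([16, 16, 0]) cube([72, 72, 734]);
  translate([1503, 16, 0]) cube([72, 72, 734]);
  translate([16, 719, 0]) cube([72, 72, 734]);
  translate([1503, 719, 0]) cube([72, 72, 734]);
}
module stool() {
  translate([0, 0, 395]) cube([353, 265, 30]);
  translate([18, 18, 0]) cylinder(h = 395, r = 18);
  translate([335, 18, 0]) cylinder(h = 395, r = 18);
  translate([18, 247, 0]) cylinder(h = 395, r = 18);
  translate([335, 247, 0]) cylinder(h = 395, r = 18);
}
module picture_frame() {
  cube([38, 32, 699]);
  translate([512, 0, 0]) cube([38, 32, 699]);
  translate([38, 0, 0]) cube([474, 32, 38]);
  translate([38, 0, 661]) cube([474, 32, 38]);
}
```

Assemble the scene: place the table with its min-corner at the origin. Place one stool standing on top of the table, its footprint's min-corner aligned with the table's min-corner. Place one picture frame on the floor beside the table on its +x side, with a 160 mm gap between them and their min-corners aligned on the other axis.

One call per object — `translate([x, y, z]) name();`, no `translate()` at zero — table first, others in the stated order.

table();
translate([0, 0, 760]) stool();
translate([1751, 0, 0]) picture_frame();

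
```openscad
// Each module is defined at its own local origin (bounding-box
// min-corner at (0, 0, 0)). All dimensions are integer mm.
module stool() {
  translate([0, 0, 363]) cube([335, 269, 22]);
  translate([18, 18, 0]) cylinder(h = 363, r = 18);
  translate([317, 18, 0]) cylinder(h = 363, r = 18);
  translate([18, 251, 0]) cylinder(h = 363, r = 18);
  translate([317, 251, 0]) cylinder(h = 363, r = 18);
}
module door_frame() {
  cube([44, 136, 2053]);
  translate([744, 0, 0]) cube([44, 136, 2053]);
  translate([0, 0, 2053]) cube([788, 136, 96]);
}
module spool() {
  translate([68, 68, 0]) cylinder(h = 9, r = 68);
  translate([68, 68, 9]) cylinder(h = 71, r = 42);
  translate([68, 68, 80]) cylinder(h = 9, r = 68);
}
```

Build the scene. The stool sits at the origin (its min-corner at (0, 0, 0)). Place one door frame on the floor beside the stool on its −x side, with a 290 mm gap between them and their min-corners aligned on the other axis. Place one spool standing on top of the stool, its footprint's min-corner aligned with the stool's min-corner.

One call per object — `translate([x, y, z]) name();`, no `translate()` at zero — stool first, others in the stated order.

stool();
translate([-1078, 0, 0]) door_frame();
translate([0, 0, 385]) spool();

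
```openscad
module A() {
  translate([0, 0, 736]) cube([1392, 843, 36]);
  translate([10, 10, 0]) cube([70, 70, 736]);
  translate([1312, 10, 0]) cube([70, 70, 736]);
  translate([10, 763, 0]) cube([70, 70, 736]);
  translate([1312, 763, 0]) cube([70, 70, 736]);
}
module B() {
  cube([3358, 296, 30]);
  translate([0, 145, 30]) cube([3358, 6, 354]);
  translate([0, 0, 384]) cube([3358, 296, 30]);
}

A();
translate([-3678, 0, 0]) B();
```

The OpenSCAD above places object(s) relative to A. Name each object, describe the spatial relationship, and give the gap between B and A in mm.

A is a table. B is an I-beam. The I-beam is on the floor beside the table on its −x side. The gap between the I-beam and the table is 320 mm.

The I-beam's nearest face is 320 mm from the table's −x face.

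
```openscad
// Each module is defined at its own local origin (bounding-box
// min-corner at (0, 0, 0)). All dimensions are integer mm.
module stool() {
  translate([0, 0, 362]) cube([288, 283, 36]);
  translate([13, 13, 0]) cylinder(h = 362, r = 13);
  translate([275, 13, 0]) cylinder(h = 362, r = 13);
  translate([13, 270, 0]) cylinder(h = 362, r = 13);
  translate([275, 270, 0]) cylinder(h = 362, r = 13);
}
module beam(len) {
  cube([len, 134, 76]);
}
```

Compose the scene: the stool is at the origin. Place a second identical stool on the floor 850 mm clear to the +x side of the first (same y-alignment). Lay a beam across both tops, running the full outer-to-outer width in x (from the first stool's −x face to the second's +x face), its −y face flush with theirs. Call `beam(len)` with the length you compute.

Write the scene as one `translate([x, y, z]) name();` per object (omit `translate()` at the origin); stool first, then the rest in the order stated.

stool();
translate([1138, 0, 0]) stool();
translate([0, 0, 398]) beam(1426);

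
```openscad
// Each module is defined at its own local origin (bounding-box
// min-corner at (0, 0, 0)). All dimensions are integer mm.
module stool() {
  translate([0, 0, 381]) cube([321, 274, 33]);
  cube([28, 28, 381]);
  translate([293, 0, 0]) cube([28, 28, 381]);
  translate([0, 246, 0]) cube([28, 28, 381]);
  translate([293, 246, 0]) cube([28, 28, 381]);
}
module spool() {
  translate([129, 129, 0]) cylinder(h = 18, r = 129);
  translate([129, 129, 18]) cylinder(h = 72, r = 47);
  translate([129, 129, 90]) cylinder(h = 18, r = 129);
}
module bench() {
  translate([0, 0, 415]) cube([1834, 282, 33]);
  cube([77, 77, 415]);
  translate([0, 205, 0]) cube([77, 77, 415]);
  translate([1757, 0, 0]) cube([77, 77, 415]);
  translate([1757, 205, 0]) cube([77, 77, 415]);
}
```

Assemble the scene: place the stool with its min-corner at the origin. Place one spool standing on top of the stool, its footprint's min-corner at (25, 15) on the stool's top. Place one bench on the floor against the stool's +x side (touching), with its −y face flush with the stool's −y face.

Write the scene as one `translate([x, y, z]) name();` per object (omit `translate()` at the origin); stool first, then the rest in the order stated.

stool();
translate([25, 15, 414]) spool();
translate([321, 0, 0]) bench();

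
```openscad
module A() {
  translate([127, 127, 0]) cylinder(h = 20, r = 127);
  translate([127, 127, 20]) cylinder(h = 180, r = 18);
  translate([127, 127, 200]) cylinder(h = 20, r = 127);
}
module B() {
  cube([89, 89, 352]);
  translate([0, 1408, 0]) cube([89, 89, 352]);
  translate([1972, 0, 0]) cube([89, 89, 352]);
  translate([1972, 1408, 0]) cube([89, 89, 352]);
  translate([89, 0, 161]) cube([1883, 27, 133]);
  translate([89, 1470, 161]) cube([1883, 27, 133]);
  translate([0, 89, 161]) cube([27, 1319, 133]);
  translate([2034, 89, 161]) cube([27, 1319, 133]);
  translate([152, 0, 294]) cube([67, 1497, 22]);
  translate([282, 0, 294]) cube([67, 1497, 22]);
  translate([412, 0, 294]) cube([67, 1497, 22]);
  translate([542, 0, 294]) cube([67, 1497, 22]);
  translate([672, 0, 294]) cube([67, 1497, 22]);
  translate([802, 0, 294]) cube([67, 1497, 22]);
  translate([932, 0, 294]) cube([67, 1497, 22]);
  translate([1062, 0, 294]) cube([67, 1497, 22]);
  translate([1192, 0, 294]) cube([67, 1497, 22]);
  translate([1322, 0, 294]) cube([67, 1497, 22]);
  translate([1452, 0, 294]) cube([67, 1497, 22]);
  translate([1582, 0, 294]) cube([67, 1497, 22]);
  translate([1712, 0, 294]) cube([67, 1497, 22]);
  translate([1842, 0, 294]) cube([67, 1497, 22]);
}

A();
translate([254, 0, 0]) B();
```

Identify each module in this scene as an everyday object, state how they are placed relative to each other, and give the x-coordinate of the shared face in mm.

The spool's +x face and the bed frame's −x face are both at x = 254 mm.

A is a spool. B is a bed frame. The bed frame is against the spool's +x side, with their −y faces flush. The x-coordinate of the shared face is 254 mm.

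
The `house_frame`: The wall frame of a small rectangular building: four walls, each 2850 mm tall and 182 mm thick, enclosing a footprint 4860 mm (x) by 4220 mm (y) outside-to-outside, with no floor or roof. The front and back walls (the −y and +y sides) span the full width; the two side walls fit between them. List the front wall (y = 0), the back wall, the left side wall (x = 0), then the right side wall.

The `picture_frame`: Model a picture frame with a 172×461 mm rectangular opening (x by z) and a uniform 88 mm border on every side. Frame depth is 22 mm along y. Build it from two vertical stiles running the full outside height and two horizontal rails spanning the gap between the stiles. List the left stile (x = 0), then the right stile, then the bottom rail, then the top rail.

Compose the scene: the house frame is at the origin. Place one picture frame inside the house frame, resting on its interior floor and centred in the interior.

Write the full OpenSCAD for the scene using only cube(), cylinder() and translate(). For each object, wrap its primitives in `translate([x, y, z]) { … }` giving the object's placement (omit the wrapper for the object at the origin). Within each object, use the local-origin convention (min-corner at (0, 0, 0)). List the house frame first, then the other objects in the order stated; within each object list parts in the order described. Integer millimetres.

cube([4860, 182, 2850]);
translate([0, 4038, 0]) cube([4860, 182, 2850]);
translate([0, 182, 0]) cube([182, 3856, 2850]);
translate([4678, 182, 0]) cube([182, 3856, 2850]);
translate([2256, 2099, 0]) {
  cube([88, 22, 637]);
  translate([260, 0, 0]) cube([88, 22, 637]);
  translate([88, 0, 0]) cube([172, 22, 88]);
  translate([88, 0, 549]) cube([172, 22, 88]);
}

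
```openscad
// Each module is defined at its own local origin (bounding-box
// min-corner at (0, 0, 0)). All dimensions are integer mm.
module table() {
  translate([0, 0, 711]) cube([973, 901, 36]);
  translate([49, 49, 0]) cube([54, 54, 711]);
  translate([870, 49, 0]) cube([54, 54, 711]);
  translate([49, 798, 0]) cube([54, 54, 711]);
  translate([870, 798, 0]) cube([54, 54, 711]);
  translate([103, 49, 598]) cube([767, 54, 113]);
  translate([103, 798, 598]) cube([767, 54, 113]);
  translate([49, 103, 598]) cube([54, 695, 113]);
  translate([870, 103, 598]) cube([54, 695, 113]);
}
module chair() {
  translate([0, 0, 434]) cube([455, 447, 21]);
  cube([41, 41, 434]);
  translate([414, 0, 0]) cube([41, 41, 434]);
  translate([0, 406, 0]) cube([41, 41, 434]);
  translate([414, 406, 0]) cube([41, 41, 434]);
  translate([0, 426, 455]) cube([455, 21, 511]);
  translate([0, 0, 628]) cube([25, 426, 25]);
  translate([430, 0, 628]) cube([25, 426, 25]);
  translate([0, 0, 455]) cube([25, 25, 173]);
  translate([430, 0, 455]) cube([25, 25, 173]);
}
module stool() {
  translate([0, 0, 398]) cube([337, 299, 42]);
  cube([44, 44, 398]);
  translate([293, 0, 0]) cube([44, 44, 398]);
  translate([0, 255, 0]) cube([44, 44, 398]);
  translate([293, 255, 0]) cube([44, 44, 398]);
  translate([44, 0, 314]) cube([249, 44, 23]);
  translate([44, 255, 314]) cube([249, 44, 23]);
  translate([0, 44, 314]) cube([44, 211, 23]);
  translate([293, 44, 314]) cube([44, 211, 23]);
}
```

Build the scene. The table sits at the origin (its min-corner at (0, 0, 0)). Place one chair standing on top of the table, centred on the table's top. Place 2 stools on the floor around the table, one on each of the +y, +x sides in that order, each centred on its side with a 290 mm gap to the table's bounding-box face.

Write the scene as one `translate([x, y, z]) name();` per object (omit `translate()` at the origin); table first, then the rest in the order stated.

table();
translate([259, 227, 747]) chair();
translate([318, 1191, 0]) stool();
translate([1263, 301, 0]) stool();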